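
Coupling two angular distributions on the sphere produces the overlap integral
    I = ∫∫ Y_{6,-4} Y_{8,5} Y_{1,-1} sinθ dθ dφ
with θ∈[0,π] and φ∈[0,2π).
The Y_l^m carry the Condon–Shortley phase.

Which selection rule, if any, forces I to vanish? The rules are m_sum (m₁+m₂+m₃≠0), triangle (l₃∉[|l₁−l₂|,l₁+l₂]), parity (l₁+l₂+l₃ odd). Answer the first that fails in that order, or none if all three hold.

m₁+m₂+m₃ = -4 + 5 − 1 = 0  ✓
triangle: |6−8|=2 ≤ l₃=1 ≤ 6+8=14  ✗
parity: l₁+l₂+l₃ = 15 is odd

triangle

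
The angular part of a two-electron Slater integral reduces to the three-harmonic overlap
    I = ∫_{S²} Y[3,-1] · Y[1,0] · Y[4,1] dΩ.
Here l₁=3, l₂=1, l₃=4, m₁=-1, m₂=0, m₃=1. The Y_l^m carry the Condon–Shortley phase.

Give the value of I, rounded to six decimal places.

Rules hold: Σm=0, L=8 even, 2≤4≤4.
N = 7·3·9 = 189
Δ = 0!·6!·2!/9! = 1/252
Racah Σ t=0..0: t=0:+1/36 = 1/36
⇒ 3j(3 1 4; 0 0 0)² = 4/63, sgn +1
Racah Σ t=0..0: t=0:+1/48 = 1/48
⇒ 3j(3 1 4; -1 0 1)² = 5/84, sgn -1
4πI² = N·(3j₀)²·(3jₘ)² = 5/7
I = -1·√(0.714286/4π) = -0.23841361

-0.238414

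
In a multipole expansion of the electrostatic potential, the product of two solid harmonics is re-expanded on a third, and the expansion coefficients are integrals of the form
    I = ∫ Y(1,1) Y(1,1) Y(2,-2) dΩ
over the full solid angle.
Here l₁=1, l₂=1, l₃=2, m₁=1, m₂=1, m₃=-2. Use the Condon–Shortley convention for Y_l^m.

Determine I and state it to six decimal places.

Checks pass: Σm=0; 4 even; l₃=2∈[0,2].
(2·1+1)(2·1+1)(2·2+1) = 45
Δ: 0! 2! 2! / 5! → 1/30
sum: t=0:+1/1 = 1/1
3j²(1 1 2; 0 0 0) = Δ·Π!·Σ² = 2/15  (sign +1)
sum: t=0:+1/4 = 1/4
3j²(1 1 2; 1 1 -2) = Δ·Π!·Σ² = 1/5  (sign +1)
combine: 4πI² = 45·2/15·1/5 = 6/5
take √, sign +1: I = 0.30901936

0.309019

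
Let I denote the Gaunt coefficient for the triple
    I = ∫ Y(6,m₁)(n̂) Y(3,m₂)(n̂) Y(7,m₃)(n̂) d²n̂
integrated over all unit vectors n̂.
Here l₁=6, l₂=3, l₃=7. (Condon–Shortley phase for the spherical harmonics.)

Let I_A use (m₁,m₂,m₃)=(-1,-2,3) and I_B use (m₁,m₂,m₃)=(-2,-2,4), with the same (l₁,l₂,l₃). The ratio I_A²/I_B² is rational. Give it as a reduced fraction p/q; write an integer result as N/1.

l's match ⇒ only the (l;m) 3-j factors differ between A and B.
A: triangle coeff Δ(6,3,7) = 1/2042040; Σ_t [0,1]: t=0:+1/362880 t=1:−1/414720 = 1/2903040; (3j)²=25/68068 [(6 3 7; -1 -2 3)], sign=+1
B: triangle coeff Δ(6,3,7) = 1/2042040; Σ_t [0,1]: t=0:+1/967680 t=1:−1/725760 = -1/2903040; (3j)²=5/3094 [(6 3 7; -2 -2 4)], sign=+1
I_A²/I_B² = (25/68068)/(5/3094) = 5/22

5/22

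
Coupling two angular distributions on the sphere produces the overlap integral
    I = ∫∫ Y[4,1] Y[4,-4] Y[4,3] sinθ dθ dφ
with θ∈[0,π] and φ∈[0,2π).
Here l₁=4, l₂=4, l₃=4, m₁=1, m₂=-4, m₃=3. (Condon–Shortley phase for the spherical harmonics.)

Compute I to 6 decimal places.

m-sum 0 ✓  L=12 even ✓  0≤4≤8 ✓
Π(2lᵢ+1) = 9×9×9 = 729
triangle coeff Δ(4,4,4) = 1/450450
Σ_t [0,4]: t=0:+1/13824 t=1:−1/216 t=2:+1/64 t=3:−1/216 t=4:+1/13824 = 5/768
(3j)²=18/1001 [(4 4 4; 0 0 0)], sign=+1
Σ_t [0,0]: t=0:+1/3456 = 1/3456
(3j)²=35/1287 [(4 4 4; 1 -4 3)], sign=-1
⇒ 4πI² = 7290/20449
I = (-1)√(7290/20449/(4π)) = -0.16843130

-0.168431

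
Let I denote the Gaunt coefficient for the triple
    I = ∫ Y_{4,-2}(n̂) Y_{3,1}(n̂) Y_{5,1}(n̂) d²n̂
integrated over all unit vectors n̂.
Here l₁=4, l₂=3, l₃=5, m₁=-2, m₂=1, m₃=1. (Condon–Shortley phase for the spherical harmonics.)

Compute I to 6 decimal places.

Rules hold: Σm=0, L=12 even, 1≤5≤7.
N = 9·7·11 = 693
Δ = 2!·6!·4!/13! = 1/180180
Racah Σ t=0..2: t=0:+1/576 t=1:−1/144 t=2:+1/576 = -1/288
⇒ 3j(4 3 5; 0 0 0)² = 20/1001, sgn +1
Racah Σ t=0..2: t=0:+1/34560 t=1:−1/720 t=2:+1/384 = 43/34560
⇒ 3j(4 3 5; -2 1 1)² = 1849/180180, sgn +1
4πI² = N·(3j₀)²·(3jₘ)² = 1849/13013
I = +1·√(0.142089/4π) = 0.10633465

0.106335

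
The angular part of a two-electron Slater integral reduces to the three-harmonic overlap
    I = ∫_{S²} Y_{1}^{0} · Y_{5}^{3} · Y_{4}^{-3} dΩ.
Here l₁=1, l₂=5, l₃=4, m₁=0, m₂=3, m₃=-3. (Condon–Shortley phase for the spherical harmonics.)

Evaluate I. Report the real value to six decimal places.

Rules hold: Σm=0, L=10 even, 4≤4≤6.
N = 3·11·9 = 297
Δ = 2!·0!·8!/11! = 1/495
Racah Σ t=1..1: t=1:−1/576 = -1/576
⇒ 3j(1 5 4; 0 0 0)² = 5/99, sgn -1
Racah Σ t=1..1: t=1:−1/5040 = -1/5040
⇒ 3j(1 5 4; 0 3 -3)² = 16/495, sgn +1
4πI² = N·(3j₀)²·(3jₘ)² = 16/33
I = -1·√(0.484848/4π) = -0.19642560

-0.196426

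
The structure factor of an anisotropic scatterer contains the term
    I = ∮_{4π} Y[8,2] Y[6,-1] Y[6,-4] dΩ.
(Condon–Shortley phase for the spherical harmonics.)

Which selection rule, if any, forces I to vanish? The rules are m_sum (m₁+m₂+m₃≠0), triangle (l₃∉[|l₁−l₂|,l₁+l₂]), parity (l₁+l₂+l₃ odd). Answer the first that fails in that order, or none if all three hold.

m₁+m₂+m₃ = 2 − 1 − 4 = -3  ✗
triangle: |8−6|=2 ≤ l₃=6 ≤ 8+6=14
parity: l₁+l₂+l₃ = 20 is even

m_sum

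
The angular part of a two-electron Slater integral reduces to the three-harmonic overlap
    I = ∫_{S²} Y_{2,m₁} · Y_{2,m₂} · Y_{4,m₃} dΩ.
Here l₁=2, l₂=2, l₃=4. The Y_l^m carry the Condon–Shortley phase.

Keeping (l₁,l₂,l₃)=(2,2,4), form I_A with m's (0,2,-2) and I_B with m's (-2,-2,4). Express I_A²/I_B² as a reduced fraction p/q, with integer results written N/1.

3/14

l's match ⇒ only the (l;m) 3-j factors differ between A and B.
A: triangle coeff Δ(2,2,4) = 1/630; Σ_t [0,0]: t=0:+1/96 = 1/96; (3j)²=1/42 [(2 2 4; 0 2 -2)], sign=+1
B: triangle coeff Δ(2,2,4) = 1/630; Σ_t [0,0]: t=0:+1/576 = 1/576; (3j)²=1/9 [(2 2 4; -2 -2 4)], sign=+1
I_A²/I_B² = (1/42)/(1/9) = 3/14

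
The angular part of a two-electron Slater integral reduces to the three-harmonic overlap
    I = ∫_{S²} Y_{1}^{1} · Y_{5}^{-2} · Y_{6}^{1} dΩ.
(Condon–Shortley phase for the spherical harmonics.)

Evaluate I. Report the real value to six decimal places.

Rules hold: Σm=0, L=12 even, 4≤6≤6.
N = 3·11·13 = 429
Δ = 0!·2!·10!/13! = 1/858
Racah Σ t=0..0: t=0:+1/14400 = 1/14400
⇒ 3j(1 5 6; 0 0 0)² = 6/143, sgn +1
Racah Σ t=0..0: t=0:+1/60480 = 1/60480
⇒ 3j(1 5 6; 1 -2 1)² = 5/429, sgn -1
4πI² = N·(3j₀)²·(3jₘ)² = 30/143
I = -1·√(0.20979/4π) = -0.12920749

-0.129207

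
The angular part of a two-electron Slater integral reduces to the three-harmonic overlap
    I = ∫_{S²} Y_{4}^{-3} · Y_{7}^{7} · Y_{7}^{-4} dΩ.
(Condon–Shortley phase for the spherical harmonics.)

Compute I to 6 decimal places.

0.102369

Rules hold: Σm=0, L=18 even, 3≤7≤11.
N = 9·15·15 = 2025
Δ = 4!·4!·10!/19! = 1/58198140
Racah Σ t=0..4: t=0:+1/17418240 t=1:−1/622080 t=2:+1/230400 t=3:−1/622080 t=4:+1/17418240 = 1/806400
⇒ 3j(4 7 7; 0 0 0)² = 2268/230945, sgn -1
Racah Σ t=4..4: t=4:+1/522547200 = 1/522547200
⇒ 3j(4 7 7; -3 7 -4)² = 77/11628, sgn -1
4πI² = N·(3j₀)²·(3jₘ)² = 178605/1356277
I = +1·√(0.131688/4π) = 0.10236881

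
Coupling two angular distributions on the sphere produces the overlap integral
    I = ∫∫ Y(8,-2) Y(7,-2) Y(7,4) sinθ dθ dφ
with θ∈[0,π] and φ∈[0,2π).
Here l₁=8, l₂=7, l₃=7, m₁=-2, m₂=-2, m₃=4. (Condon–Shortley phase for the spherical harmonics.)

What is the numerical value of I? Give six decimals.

Rules hold: Σm=0, L=22 even, 1≤7≤15.
N = 17·15·15 = 3825
Δ = 8!·8!·6!/23! = 1/22086194130
Racah Σ t=1..7: t=1:−1/18289152000 t=2:+1/248832000 t=3:−1/24883200 t=4:+1/11943936 t=5:−1/24883200 t=6:+1/248832000 t=7:−1/18289152000 = 11/975421440
⇒ 3j(8 7 7; 0 0 0)² = 1750/289731, sgn -1
Racah Σ t=2..5: t=2:+1/2090188800 t=3:−1/174182400 t=4:+1/99532800 t=5:−1/373248000 = 11/5225472000
⇒ 3j(8 7 7; -2 -2 4)² = 528/96577, sgn -1
4πI² = N·(3j₀)²·(3jₘ)² = 69300000/548653937
I = +1·√(0.126309/4π) = 0.10025648

0.100256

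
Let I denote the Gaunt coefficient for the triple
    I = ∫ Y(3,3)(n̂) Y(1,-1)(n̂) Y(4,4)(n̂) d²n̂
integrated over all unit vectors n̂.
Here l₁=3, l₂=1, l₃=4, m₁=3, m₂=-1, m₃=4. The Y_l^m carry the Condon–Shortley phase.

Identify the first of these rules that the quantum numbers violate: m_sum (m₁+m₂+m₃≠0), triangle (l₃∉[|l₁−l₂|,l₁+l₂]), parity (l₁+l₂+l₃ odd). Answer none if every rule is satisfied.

m_sum

Σmᵢ = 6  ✗
l₃∈[|l₁−l₂|,l₁+l₂]=[2,4], have l₃=4
Σlᵢ = 8 ⇒ even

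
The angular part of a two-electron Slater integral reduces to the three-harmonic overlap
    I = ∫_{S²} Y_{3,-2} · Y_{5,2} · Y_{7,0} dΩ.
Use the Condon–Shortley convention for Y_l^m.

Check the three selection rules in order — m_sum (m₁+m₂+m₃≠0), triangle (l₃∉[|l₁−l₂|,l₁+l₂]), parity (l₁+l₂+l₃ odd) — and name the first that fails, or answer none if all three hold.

parity

azimuthal sum: -2 + 2 + 0 = 0  ✓
2 ≤ 7 ≤ 8 (triangle on l)  ✓
L = 3 + 5 + 7 = 15 (odd)  ✗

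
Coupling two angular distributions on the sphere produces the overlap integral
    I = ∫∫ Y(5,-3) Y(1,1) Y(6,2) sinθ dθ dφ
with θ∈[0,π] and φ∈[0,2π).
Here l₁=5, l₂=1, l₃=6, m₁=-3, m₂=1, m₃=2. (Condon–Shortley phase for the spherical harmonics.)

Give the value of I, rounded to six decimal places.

Rules hold: Σm=0, L=12 even, 4≤6≤6.
N = 11·3·13 = 429
Δ = 0!·10!·2!/13! = 1/858
Racah Σ t=0..0: t=0:+1/14400 = 1/14400
⇒ 3j(5 1 6; 0 0 0)² = 6/143, sgn +1
Racah Σ t=0..0: t=0:+1/161280 = 1/161280
⇒ 3j(5 1 6; -3 1 2)² = 1/143, sgn +1
4πI² = N·(3j₀)²·(3jₘ)² = 18/143
I = +1·√(0.125874/4π) = 0.10008369

0.100084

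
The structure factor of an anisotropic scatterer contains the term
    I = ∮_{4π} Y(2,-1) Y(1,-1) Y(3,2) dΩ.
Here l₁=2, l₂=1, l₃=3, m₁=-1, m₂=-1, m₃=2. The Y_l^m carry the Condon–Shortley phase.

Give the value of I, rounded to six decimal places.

0.261169

Rules hold: Σm=0, L=6 even, 1≤3≤3.
N = 5·3·7 = 105
Δ = 0!·4!·2!/7! = 1/105
Racah Σ t=0..0: t=0:+1/4 = 1/4
⇒ 3j(2 1 3; 0 0 0)² = 3/35, sgn -1
Racah Σ t=0..0: t=0:+1/12 = 1/12
⇒ 3j(2 1 3; -1 -1 2)² = 2/21, sgn -1
4πI² = N·(3j₀)²·(3jₘ)² = 6/7
I = +1·√(0.857143/4π) = 0.26116903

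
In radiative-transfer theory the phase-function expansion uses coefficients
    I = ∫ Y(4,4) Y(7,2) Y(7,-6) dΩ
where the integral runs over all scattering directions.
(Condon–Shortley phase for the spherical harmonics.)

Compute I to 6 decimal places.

0.082491

Checks pass: Σm=0; 18 even; l₃=7∈[3,11].
(2·4+1)(2·7+1)(2·7+1) = 2025
Δ: 4! 4! 10! / 19! → 1/58198140
sum: t=0:+1/17418240 t=1:−1/622080 t=2:+1/230400 t=3:−1/622080 t=4:+1/17418240 = 1/806400
3j²(4 7 7; 0 0 0) = Δ·Π!·Σ² = 2268/230945  (sign -1)
sum: t=0:+1/209018880 = 1/209018880
3j²(4 7 7; 4 2 -6) = Δ·Π!·Σ² = 25/5814  (sign -1)
combine: 4πI² = 2025·2268/230945·25/5814 = 1275750/14919047
take √, sign +1: I = 0.08249114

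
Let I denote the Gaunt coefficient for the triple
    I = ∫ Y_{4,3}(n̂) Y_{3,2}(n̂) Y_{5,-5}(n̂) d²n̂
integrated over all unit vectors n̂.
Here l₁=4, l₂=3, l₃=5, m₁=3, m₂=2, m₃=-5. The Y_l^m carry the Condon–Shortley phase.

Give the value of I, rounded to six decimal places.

-0.212007

Checks pass: Σm=0; 12 even; l₃=5∈[1,7].
(2·4+1)(2·3+1)(2·5+1) = 693
Δ: 2! 6! 4! / 13! → 1/180180
sum: t=0:+1/576 t=1:−1/144 t=2:+1/576 = -1/288
3j²(4 3 5; 0 0 0) = Δ·Π!·Σ² = 20/1001  (sign +1)
sum: t=1:−1/17280 = -1/17280
3j²(4 3 5; 3 2 -5) = Δ·Π!·Σ² = 35/858  (sign -1)
combine: 4πI² = 693·20/1001·35/858 = 1050/1859
take √, sign -1: I = -0.21200691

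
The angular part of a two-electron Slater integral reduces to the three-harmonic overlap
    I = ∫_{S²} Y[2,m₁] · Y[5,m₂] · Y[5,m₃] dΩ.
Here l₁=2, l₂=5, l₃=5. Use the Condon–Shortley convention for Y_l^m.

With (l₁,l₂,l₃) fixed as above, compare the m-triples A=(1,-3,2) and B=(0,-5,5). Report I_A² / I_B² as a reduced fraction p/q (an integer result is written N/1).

Same 2,5,5: normalisation and zero-m 3j drop out of the ratio.
A: Δ: 2! 2! 8! / 13! → 1/38610; sum: t=0:+1/2880 t=1:−1/10080 = 1/4032; 3j²(2 5 5; 1 -3 2) = Δ·Π!·Σ² = 10/429  (sign -1)
B: Δ: 2! 2! 8! / 13! → 1/38610; sum: t=0:+1/161280 = 1/161280; 3j²(2 5 5; 0 -5 5) = Δ·Π!·Σ² = 15/286  (sign +1)
I_A²/I_B² = (10/429)/(15/286) = 4/9

4/9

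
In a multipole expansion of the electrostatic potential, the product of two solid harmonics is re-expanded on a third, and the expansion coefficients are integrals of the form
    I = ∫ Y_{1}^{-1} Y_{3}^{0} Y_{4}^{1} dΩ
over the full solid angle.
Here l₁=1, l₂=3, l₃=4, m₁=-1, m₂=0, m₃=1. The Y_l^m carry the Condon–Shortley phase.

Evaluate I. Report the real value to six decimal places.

Checks pass: Σm=0; 8 even; l₃=4∈[2,4].
(2·1+1)(2·3+1)(2·4+1) = 189
Δ: 0! 2! 6! / 9! → 1/252
sum: t=0:+1/36 = 1/36
3j²(1 3 4; 0 0 0) = Δ·Π!·Σ² = 4/63  (sign +1)
sum: t=0:+1/72 = 1/72
3j²(1 3 4; -1 0 1) = Δ·Π!·Σ² = 5/126  (sign -1)
combine: 4πI² = 189·4/63·5/126 = 10/21
take √, sign -1: I = -0.19466390

-0.194664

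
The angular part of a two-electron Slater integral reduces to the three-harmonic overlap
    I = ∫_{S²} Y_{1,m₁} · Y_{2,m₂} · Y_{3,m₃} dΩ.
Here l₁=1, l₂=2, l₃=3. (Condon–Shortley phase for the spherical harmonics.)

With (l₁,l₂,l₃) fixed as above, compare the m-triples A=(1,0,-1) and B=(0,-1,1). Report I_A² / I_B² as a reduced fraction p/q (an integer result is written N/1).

3/4

Same 1,2,3: normalisation and zero-m 3j drop out of the ratio.
A: Δ: 0! 2! 4! / 7! → 1/105; sum: t=0:+1/8 = 1/8; 3j²(1 2 3; 1 0 -1) = Δ·Π!·Σ² = 2/35  (sign +1)
B: Δ: 0! 2! 4! / 7! → 1/105; sum: t=0:+1/6 = 1/6; 3j²(1 2 3; 0 -1 1) = Δ·Π!·Σ² = 8/105  (sign +1)
I_A²/I_B² = (2/35)/(8/105) = 3/4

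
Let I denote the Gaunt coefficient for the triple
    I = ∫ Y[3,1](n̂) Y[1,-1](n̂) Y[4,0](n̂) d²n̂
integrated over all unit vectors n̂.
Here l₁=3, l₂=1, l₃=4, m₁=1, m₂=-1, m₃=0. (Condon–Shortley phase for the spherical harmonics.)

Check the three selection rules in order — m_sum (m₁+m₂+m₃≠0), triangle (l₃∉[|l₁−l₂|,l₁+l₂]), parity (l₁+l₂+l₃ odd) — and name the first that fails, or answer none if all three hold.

none

azimuthal sum: 1 − 1 + 0 = 0  ✓
2 ≤ 4 ≤ 4 (triangle on l)  ✓
L = 3 + 1 + 4 = 8 (even)  ✓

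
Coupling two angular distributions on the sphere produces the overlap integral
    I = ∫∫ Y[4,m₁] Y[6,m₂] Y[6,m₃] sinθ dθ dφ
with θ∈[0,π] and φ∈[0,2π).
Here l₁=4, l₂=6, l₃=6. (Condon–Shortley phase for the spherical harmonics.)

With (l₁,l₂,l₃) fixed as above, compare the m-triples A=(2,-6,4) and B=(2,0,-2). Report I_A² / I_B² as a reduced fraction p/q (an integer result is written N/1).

l's match ⇒ only the (l;m) 3-j factors differ between A and B.
A: triangle coeff Δ(4,6,6) = 1/15315300; Σ_t [0,0]: t=0:+1/3870720 = 1/3870720; (3j)²=135/6188 [(4 6 6; 2 -6 4)], sign=+1
B: triangle coeff Δ(4,6,6) = 1/15315300; Σ_t [0,2]: t=0:+1/138240 t=1:−1/25920 t=2:+1/55296 = -11/829440; (3j)²=11/1326 [(4 6 6; 2 0 -2)], sign=-1
I_A²/I_B² = (135/6188)/(11/1326) = 405/154

405/154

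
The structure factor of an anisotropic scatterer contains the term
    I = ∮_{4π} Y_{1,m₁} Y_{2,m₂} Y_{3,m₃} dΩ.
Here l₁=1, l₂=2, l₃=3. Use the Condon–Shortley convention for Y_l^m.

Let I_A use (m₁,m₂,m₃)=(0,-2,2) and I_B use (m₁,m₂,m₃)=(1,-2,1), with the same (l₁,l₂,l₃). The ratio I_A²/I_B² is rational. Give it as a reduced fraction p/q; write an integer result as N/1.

l's match ⇒ only the (l;m) 3-j factors differ between A and B.
A: triangle coeff Δ(1,2,3) = 1/105; Σ_t [0,0]: t=0:+1/24 = 1/24; (3j)²=1/21 [(1 2 3; 0 -2 2)], sign=-1
B: triangle coeff Δ(1,2,3) = 1/105; Σ_t [0,0]: t=0:+1/48 = 1/48; (3j)²=1/105 [(1 2 3; 1 -2 1)], sign=+1
I_A²/I_B² = (1/21)/(1/105) = 5/1

5/1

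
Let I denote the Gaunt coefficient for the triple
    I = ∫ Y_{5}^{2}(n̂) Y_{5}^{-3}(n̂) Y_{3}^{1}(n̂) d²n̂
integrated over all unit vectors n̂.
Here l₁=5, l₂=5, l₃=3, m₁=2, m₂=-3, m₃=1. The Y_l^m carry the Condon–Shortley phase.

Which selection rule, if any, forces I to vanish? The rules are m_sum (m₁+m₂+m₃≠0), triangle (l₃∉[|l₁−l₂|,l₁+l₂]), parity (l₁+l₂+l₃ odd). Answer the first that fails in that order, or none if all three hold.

m₁+m₂+m₃ = 2 − 3 + 1 = 0  ✓
triangle: |5−5|=0 ≤ l₃=3 ≤ 5+5=10  ✓
parity: l₁+l₂+l₃ = 13 is odd  ✗

parity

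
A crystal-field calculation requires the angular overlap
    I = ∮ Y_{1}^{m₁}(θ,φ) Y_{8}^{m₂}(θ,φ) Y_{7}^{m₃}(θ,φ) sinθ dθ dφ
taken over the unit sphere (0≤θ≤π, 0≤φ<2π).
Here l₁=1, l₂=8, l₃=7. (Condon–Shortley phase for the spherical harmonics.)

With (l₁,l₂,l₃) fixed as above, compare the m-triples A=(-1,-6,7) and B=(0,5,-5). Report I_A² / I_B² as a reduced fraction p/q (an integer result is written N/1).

l's match ⇒ only the (l;m) 3-j factors differ between A and B.
A: triangle coeff Δ(1,8,7) = 1/2040; Σ_t [2,2]: t=2:+1/174356582400 = 1/174356582400; (3j)²=1/2040 [(1 8 7; -1 -6 7)], sign=+1
B: triangle coeff Δ(1,8,7) = 1/2040; Σ_t [1,1]: t=1:−1/958003200 = -1/958003200; (3j)²=13/680 [(1 8 7; 0 5 -5)], sign=-1
I_A²/I_B² = (1/2040)/(13/680) = 1/39

1/39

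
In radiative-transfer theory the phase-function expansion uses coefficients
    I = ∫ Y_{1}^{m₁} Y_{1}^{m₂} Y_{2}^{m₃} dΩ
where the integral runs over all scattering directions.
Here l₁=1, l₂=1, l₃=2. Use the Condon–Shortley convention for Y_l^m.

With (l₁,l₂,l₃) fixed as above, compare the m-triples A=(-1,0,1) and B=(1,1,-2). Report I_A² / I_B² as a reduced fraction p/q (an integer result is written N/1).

1/2

Shared (l₁,l₂,l₃)=(1,1,2): N and (l;000)² cancel in I_A²/I_B².
A: Δ = 0!·2!·2!/5! = 1/30; Racah Σ t=0..0: t=0:+1/2 = 1/2; ⇒ 3j(1 1 2; -1 0 1)² = 1/10, sgn -1
B: Δ = 0!·2!·2!/5! = 1/30; Racah Σ t=0..0: t=0:+1/4 = 1/4; ⇒ 3j(1 1 2; 1 1 -2)² = 1/5, sgn +1
I_A²/I_B² = (1/10)/(1/5) = 1/2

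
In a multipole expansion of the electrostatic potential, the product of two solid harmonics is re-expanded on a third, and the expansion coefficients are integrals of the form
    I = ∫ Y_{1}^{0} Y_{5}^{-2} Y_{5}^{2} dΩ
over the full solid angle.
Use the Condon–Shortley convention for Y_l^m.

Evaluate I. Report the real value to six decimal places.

l₁+l₂+l₃=11 is odd: 3j(l;000)=0 ⇒ I=0

0.000000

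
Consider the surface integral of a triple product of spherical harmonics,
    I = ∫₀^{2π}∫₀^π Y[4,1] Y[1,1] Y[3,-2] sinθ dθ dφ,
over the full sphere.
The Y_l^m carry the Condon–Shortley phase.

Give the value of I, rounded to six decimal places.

-0.106622

Checks pass: Σm=0; 8 even; l₃=3∈[3,5].
(2·4+1)(2·1+1)(2·3+1) = 189
Δ: 2! 6! 0! / 9! → 1/252
sum: t=1:−1/36 = -1/36
3j²(4 1 3; 0 0 0) = Δ·Π!·Σ² = 4/63  (sign +1)
sum: t=2:+1/240 = 1/240
3j²(4 1 3; 1 1 -2) = Δ·Π!·Σ² = 1/84  (sign -1)
combine: 4πI² = 189·4/63·1/84 = 1/7
take √, sign -1: I = -0.10662181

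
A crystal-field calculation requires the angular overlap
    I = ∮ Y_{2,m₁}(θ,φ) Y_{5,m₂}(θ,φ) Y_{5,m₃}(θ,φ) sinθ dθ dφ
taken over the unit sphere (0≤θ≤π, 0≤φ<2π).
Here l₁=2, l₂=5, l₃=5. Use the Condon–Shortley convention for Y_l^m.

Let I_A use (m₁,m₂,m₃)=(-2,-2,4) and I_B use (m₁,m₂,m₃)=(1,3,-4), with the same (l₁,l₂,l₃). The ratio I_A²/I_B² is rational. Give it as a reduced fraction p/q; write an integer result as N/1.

Shared (l₁,l₂,l₃)=(2,5,5): N and (l;000)² cancel in I_A²/I_B².
A: Δ = 2!·2!·8!/13! = 1/38610; Racah Σ t=2..2: t=2:+1/20160 = 1/20160; ⇒ 3j(2 5 5; -2 -2 4)² = 12/715, sgn -1
B: Δ = 2!·2!·8!/13! = 1/38610; Racah Σ t=0..1: t=0:+1/80640 t=1:−1/10080 = -1/11520; ⇒ 3j(2 5 5; 1 3 -4)² = 49/1430, sgn +1
I_A²/I_B² = (12/715)/(49/1430) = 24/49

24/49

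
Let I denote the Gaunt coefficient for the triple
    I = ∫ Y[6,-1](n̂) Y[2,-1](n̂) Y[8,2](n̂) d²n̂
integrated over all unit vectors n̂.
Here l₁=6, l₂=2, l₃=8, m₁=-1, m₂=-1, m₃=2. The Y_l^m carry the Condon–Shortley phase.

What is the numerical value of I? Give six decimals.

0.227709

Checks pass: Σm=0; 16 even; l₃=8∈[4,8].
(2·6+1)(2·2+1)(2·8+1) = 1105
Δ: 0! 12! 4! / 17! → 1/30940
sum: t=0:+1/2073600 = 1/2073600
3j²(6 2 8; 0 0 0) = Δ·Π!·Σ² = 28/1105  (sign +1)
sum: t=0:+1/3628800 = 1/3628800
3j²(6 2 8; -1 -1 2) = Δ·Π!·Σ² = 36/1547  (sign +1)
combine: 4πI² = 1105·28/1105·36/1547 = 144/221
take √, sign +1: I = 0.22770899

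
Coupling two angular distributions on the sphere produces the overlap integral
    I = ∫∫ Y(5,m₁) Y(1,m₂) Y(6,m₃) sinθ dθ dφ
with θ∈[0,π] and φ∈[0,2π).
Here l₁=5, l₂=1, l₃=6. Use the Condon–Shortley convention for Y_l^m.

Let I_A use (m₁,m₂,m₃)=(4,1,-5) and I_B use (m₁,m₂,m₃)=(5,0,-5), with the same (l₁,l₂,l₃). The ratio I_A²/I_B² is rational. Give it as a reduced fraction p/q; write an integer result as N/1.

Shared (l₁,l₂,l₃)=(5,1,6): N and (l;000)² cancel in I_A²/I_B².
A: Δ = 0!·10!·2!/13! = 1/858; Racah Σ t=0..0: t=0:+1/725760 = 1/725760; ⇒ 3j(5 1 6; 4 1 -5)² = 5/78, sgn -1
B: Δ = 0!·10!·2!/13! = 1/858; Racah Σ t=0..0: t=0:+1/3628800 = 1/3628800; ⇒ 3j(5 1 6; 5 0 -5)² = 1/78, sgn -1
I_A²/I_B² = (5/78)/(1/78) = 5/1

5/1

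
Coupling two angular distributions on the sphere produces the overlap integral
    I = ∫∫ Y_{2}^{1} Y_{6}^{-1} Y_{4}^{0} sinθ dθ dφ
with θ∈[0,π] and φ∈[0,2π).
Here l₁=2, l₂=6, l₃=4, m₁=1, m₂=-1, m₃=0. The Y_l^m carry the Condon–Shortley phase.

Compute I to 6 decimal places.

-0.210395

Checks pass: Σm=0; 12 even; l₃=4∈[4,8].
(2·2+1)(2·6+1)(2·4+1) = 585
Δ: 4! 0! 8! / 13! → 1/6435
sum: t=2:+1/2304 = 1/2304
3j²(2 6 4; 0 0 0) = Δ·Π!·Σ² = 5/143  (sign +1)
sum: t=1:−1/3456 = -1/3456
3j²(2 6 4; 1 -1 0) = Δ·Π!·Σ² = 35/1287  (sign -1)
combine: 4πI² = 585·5/143·35/1287 = 875/1573
take √, sign -1: I = -0.21039467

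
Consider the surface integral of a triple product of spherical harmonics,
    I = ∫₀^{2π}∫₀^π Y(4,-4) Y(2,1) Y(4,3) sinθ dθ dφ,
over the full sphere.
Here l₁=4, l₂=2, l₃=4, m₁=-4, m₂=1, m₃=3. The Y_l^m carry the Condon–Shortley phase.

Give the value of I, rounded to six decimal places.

0.198645

Checks pass: Σm=0; 10 even; l₃=4∈[2,6].
(2·4+1)(2·2+1)(2·4+1) = 405
Δ: 2! 6! 2! / 11! → 1/13860
sum: t=0:+1/192 t=1:−1/36 t=2:+1/192 = -5/288
3j²(4 2 4; 0 0 0) = Δ·Π!·Σ² = 20/693  (sign -1)
sum: t=2:+1/1440 = 1/1440
3j²(4 2 4; -4 1 3) = Δ·Π!·Σ² = 7/165  (sign -1)
combine: 4πI² = 405·20/693·7/165 = 60/121
take √, sign +1: I = 0.19864517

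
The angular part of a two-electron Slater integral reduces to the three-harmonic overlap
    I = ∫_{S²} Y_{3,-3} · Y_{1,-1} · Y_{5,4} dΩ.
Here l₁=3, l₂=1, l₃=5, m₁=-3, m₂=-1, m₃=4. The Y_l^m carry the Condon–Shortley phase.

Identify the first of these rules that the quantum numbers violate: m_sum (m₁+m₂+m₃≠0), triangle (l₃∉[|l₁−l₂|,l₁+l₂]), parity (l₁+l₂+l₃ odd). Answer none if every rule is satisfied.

Σmᵢ = 0  ✓
l₃∈[|l₁−l₂|,l₁+l₂]=[2,4], have l₃=5  ✗
Σlᵢ = 9 ⇒ odd

triangle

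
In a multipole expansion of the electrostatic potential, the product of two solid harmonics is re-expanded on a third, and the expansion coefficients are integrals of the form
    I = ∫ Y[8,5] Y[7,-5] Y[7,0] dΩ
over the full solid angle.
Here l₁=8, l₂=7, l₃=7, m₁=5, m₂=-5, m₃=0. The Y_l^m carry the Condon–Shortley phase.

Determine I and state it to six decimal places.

Checks pass: Σm=0; 22 even; l₃=7∈[1,15].
(2·8+1)(2·7+1)(2·7+1) = 3825
Δ: 8! 8! 6! / 23! → 1/22086194130
sum: t=1:−1/18289152000 t=2:+1/248832000 t=3:−1/24883200 t=4:+1/11943936 t=5:−1/24883200 t=6:+1/248832000 t=7:−1/18289152000 = 11/975421440
3j²(8 7 7; 0 0 0) = Δ·Π!·Σ² = 1750/289731  (sign -1)
sum: t=0:+1/1393459200 t=1:−1/870912000 t=2:+1/5225472000 = -1/4180377600
3j²(8 7 7; 5 -5 0) = Δ·Π!·Σ² = 35/14858  (sign +1)
combine: 4πI² = 3825·1750/289731·35/14858 = 2296875/42204149
take √, sign -1: I = -0.06580913

-0.065809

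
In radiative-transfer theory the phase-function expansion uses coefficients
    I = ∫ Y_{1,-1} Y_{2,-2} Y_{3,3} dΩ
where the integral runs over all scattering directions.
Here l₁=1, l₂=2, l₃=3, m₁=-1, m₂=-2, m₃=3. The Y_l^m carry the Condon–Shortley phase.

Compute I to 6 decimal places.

-0.319865

Rules hold: Σm=0, L=6 even, 1≤3≤3.
N = 3·5·7 = 105
Δ = 0!·2!·4!/7! = 1/105
Racah Σ t=0..0: t=0:+1/4 = 1/4
⇒ 3j(1 2 3; 0 0 0)² = 3/35, sgn -1
Racah Σ t=0..0: t=0:+1/48 = 1/48
⇒ 3j(1 2 3; -1 -2 3)² = 1/7, sgn +1
4πI² = N·(3j₀)²·(3jₘ)² = 9/7
I = -1·√(1.28571/4π) = -0.31986543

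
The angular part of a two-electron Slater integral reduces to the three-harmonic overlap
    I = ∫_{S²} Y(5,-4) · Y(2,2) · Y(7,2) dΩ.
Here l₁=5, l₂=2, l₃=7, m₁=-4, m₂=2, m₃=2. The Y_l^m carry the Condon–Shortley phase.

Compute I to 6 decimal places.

0.025340

Checks pass: Σm=0; 14 even; l₃=7∈[3,7].
(2·5+1)(2·2+1)(2·7+1) = 825
Δ: 0! 10! 4! / 15! → 1/15015
sum: t=0:+1/57600 = 1/57600
3j²(5 2 7; 0 0 0) = Δ·Π!·Σ² = 21/715  (sign -1)
sum: t=0:+1/8709120 = 1/8709120
3j²(5 2 7; -4 2 2) = Δ·Π!·Σ² = 1/3003  (sign -1)
combine: 4πI² = 825·21/715·1/3003 = 15/1859
take √, sign +1: I = 0.02533967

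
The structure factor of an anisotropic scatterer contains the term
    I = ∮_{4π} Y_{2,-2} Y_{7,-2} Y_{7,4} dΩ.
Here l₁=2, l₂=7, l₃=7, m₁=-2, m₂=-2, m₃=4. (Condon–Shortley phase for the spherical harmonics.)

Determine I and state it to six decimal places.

m-sum 0 ✓  L=16 even ✓  5≤7≤9 ✓
Π(2lᵢ+1) = 5×15×15 = 1125
triangle coeff Δ(2,7,7) = 1/185640
Σ_t [0,2]: t=0:+1/2419200 t=1:−1/518400 t=2:+1/2419200 = -1/907200
(3j)²=56/3315 [(2 7 7; 0 0 0)], sign=+1
Σ_t [2,2]: t=2:+1/8709120 = 1/8709120
(3j)²=55/3094 [(2 7 7; -2 -2 4)], sign=-1
⇒ 4πI² = 16500/48841
I = (-1)√(16500/48841/(4π)) = -0.16396259

-0.163963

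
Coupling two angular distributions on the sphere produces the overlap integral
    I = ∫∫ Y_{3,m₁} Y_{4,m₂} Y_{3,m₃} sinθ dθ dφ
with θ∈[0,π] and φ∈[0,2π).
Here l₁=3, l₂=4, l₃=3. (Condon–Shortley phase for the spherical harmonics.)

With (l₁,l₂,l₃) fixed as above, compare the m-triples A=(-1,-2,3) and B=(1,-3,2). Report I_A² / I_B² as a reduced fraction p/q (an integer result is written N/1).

l's match ⇒ only the (l;m) 3-j factors differ between A and B.
A: triangle coeff Δ(3,4,3) = 1/34650; Σ_t [2,2]: t=2:+1/192 = 1/192; (3j)²=3/77 [(3 4 3; -1 -2 3)], sign=+1
B: triangle coeff Δ(3,4,3) = 1/34650; Σ_t [0,1]: t=0:+1/288 t=1:−1/144 = -1/288; (3j)²=1/99 [(3 4 3; 1 -3 2)], sign=+1
I_A²/I_B² = (3/77)/(1/99) = 27/7

27/7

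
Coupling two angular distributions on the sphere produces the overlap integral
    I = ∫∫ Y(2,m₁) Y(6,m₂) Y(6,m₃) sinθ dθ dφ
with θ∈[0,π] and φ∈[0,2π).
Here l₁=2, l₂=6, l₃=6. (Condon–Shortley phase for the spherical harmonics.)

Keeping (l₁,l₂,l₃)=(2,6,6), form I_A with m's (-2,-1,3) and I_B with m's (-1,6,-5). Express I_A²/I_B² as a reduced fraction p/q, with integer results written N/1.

120/121

l's match ⇒ only the (l;m) 3-j factors differ between A and B.
A: triangle coeff Δ(2,6,6) = 1/90090; Σ_t [2,2]: t=2:+1/120960 = 1/120960; (3j)²=24/1001 [(2 6 6; -2 -1 3)], sign=-1
B: triangle coeff Δ(2,6,6) = 1/90090; Σ_t [2,2]: t=2:+1/7257600 = 1/7257600; (3j)²=11/455 [(2 6 6; -1 6 -5)], sign=-1
I_A²/I_B² = (24/1001)/(11/455) = 120/121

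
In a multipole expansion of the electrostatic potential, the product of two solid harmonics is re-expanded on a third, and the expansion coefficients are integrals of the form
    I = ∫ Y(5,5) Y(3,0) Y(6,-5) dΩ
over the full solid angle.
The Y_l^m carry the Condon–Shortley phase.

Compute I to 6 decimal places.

0.207001

Rules hold: Σm=0, L=14 even, 2≤6≤8.
N = 11·7·13 = 1001
Δ = 2!·8!·4!/15! = 1/675675
Racah Σ t=0..2: t=0:+1/8640 t=1:−1/2304 t=2:+1/8640 = -7/34560
⇒ 3j(5 3 6; 0 0 0)² = 7/429, sgn -1
Racah Σ t=0..0: t=0:+1/483840 = 1/483840
⇒ 3j(5 3 6; 5 0 -5)² = 3/91, sgn -1
4πI² = N·(3j₀)²·(3jₘ)² = 7/13
I = +1·√(0.538462/4π) = 0.20700098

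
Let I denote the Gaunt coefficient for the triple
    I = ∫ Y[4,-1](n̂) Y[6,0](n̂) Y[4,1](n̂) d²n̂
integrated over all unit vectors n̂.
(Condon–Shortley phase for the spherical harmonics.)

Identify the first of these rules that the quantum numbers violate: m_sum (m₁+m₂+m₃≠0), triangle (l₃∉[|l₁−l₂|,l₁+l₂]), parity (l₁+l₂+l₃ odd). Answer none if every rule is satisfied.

none

Σmᵢ = 0  ✓
l₃∈[|l₁−l₂|,l₁+l₂]=[2,10], have l₃=4  ✓
Σlᵢ = 14 ⇒ even  ✓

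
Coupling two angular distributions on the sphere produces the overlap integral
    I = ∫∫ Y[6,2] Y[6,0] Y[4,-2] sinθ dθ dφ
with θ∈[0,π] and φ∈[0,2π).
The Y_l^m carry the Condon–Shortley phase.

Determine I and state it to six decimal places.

Checks pass: Σm=0; 16 even; l₃=4∈[0,12].
(2·6+1)(2·6+1)(2·4+1) = 1521
Δ: 8! 4! 4! / 17! → 1/15315300
sum: t=2:+1/829440 t=3:−1/25920 t=4:+1/9216 t=5:−1/25920 t=6:+1/829440 = 7/207360
3j²(6 6 4; 0 0 0) = Δ·Π!·Σ² = 28/2431  (sign +1)
sum: t=2:+1/138240 t=3:−1/25920 t=4:+1/55296 = -11/829440
3j²(6 6 4; 2 0 -2) = Δ·Π!·Σ² = 11/1326  (sign -1)
combine: 4πI² = 1521·28/2431·11/1326 = 42/289
take √, sign -1: I = -0.10754019

-0.107540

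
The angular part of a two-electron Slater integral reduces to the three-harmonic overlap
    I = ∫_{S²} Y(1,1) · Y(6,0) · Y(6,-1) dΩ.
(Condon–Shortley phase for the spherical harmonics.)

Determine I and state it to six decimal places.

l₁+l₂+l₃=13 is odd: 3j(l;000)=0 ⇒ I=0

0.000000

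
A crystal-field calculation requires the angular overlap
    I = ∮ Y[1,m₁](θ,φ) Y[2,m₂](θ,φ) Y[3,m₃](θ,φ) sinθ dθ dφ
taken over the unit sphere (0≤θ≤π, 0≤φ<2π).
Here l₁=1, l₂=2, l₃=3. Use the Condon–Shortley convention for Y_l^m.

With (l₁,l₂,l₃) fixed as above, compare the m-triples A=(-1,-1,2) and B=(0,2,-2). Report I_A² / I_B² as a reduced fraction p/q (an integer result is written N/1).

2/1

l's match ⇒ only the (l;m) 3-j factors differ between A and B.
A: triangle coeff Δ(1,2,3) = 1/105; Σ_t [0,0]: t=0:+1/12 = 1/12; (3j)²=2/21 [(1 2 3; -1 -1 2)], sign=-1
B: triangle coeff Δ(1,2,3) = 1/105; Σ_t [0,0]: t=0:+1/24 = 1/24; (3j)²=1/21 [(1 2 3; 0 2 -2)], sign=-1
I_A²/I_B² = (2/21)/(1/21) = 2/1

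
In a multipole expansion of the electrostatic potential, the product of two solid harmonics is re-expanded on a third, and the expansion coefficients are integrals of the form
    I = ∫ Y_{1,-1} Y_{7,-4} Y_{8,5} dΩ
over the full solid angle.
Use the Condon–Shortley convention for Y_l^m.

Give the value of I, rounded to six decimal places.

-0.270230

Rules hold: Σm=0, L=16 even, 6≤8≤8.
N = 3·15·17 = 765
Δ = 0!·2!·14!/17! = 1/2040
Racah Σ t=0..0: t=0:+1/25401600 = 1/25401600
⇒ 3j(1 7 8; 0 0 0)² = 8/255, sgn +1
Racah Σ t=0..0: t=0:+1/479001600 = 1/479001600
⇒ 3j(1 7 8; -1 -4 5)² = 13/340, sgn -1
4πI² = N·(3j₀)²·(3jₘ)² = 78/85
I = -1·√(0.917647/4π) = -0.27022959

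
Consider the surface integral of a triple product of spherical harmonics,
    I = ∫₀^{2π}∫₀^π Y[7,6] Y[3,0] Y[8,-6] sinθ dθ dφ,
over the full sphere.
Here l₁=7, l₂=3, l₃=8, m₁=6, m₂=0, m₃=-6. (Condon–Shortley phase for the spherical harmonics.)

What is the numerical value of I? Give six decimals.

Checks pass: Σm=0; 18 even; l₃=8∈[4,10].
(2·7+1)(2·3+1)(2·8+1) = 1785
Δ: 2! 12! 4! / 19! → 1/5290740
sum: t=0:+1/7257600 t=1:−1/2073600 t=2:+1/7257600 = -1/4838400
3j²(7 3 8; 0 0 0) = Δ·Π!·Σ² = 252/20995  (sign -1)
sum: t=0:+1/479001600 t=1:−1/1916006400 = 1/638668800
3j²(7 3 8; 6 0 -6) = Δ·Π!·Σ² = 117/6460  (sign +1)
combine: 4πI² = 1785·252/20995·117/6460 = 11907/30685
take √, sign -1: I = -0.17572485

-0.175725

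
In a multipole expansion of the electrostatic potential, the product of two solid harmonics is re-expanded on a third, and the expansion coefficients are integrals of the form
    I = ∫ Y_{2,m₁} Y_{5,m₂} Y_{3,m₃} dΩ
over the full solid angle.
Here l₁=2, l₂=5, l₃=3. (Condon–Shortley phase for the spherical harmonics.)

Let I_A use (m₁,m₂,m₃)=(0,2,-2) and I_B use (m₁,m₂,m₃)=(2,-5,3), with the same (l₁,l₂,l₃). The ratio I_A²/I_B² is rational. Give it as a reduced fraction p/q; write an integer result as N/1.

l's match ⇒ only the (l;m) 3-j factors differ between A and B.
A: triangle coeff Δ(2,5,3) = 1/2310; Σ_t [2,2]: t=2:+1/480 = 1/480; (3j)²=3/110 [(2 5 3; 0 2 -2)], sign=-1
B: triangle coeff Δ(2,5,3) = 1/2310; Σ_t [0,0]: t=0:+1/17280 = 1/17280; (3j)²=1/11 [(2 5 3; 2 -5 3)], sign=+1
I_A²/I_B² = (3/110)/(1/11) = 3/10

3/10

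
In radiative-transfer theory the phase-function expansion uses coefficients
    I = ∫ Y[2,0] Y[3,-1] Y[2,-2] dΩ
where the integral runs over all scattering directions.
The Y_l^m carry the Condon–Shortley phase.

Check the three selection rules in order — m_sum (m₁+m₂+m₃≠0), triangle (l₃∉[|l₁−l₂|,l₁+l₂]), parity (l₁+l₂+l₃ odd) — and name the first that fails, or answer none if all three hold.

m₁+m₂+m₃ = 0 − 1 − 2 = -3  ✗
triangle: |2−3|=1 ≤ l₃=2 ≤ 2+3=5
parity: l₁+l₂+l₃ = 7 is odd

m_sum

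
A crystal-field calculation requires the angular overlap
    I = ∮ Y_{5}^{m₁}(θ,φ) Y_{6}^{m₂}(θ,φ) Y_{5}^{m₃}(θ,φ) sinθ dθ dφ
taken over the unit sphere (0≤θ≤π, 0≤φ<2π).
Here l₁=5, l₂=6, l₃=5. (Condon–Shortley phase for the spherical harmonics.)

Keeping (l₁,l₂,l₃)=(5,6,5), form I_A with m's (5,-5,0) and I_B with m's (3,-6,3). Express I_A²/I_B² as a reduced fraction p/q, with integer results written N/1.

75/112

l's match ⇒ only the (l;m) 3-j factors differ between A and B.
A: triangle coeff Δ(5,6,5) = 1/28588560; Σ_t [0,0]: t=0:+1/2073600 = 1/2073600; (3j)²=15/884 [(5 6 5; 5 -5 0)], sign=-1
B: triangle coeff Δ(5,6,5) = 1/28588560; Σ_t [0,0]: t=0:+1/2073600 = 1/2073600; (3j)²=28/1105 [(5 6 5; 3 -6 3)], sign=+1
I_A²/I_B² = (15/884)/(28/1105) = 75/112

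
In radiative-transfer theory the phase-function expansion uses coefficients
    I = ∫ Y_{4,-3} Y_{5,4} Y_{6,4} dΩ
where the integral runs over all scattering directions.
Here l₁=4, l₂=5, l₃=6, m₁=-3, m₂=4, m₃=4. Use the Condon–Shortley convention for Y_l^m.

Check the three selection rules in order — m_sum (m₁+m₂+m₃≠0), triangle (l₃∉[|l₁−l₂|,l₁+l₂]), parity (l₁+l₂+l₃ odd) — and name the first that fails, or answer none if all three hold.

m_sum

Σmᵢ = 5  ✗
l₃∈[|l₁−l₂|,l₁+l₂]=[1,9], have l₃=6
Σlᵢ = 15 ⇒ odd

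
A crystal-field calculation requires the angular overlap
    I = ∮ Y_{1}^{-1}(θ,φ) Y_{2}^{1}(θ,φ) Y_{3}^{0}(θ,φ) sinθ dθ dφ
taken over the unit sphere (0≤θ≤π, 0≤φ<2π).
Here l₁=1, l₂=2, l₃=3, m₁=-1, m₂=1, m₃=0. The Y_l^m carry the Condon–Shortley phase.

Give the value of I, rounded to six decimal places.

0.143048

m-sum 0 ✓  L=6 even ✓  1≤3≤3 ✓
Π(2lᵢ+1) = 3×5×7 = 105
triangle coeff Δ(1,2,3) = 1/105
Σ_t [0,0]: t=0:+1/4 = 1/4
(3j)²=3/35 [(1 2 3; 0 0 0)], sign=-1
Σ_t [0,0]: t=0:+1/12 = 1/12
(3j)²=1/35 [(1 2 3; -1 1 0)], sign=-1
⇒ 4πI² = 9/35
I = (+1)√(9/35/(4π)) = 0.14304817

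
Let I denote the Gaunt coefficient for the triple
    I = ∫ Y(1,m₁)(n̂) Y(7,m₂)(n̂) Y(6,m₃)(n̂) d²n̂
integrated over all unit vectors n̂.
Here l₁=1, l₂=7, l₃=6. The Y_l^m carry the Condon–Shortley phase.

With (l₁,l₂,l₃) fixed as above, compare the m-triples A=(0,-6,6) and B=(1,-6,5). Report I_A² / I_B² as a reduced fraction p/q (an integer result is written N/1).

Same 1,7,6: normalisation and zero-m 3j drop out of the ratio.
A: Δ: 2! 0! 12! / 15! → 1/1365; sum: t=1:−1/479001600 = -1/479001600; 3j²(1 7 6; 0 -6 6) = Δ·Π!·Σ² = 1/105  (sign -1)
B: Δ: 2! 0! 12! / 15! → 1/1365; sum: t=0:+1/79833600 = 1/79833600; 3j²(1 7 6; 1 -6 5) = Δ·Π!·Σ² = 2/35  (sign -1)
I_A²/I_B² = (1/105)/(2/35) = 1/6

1/6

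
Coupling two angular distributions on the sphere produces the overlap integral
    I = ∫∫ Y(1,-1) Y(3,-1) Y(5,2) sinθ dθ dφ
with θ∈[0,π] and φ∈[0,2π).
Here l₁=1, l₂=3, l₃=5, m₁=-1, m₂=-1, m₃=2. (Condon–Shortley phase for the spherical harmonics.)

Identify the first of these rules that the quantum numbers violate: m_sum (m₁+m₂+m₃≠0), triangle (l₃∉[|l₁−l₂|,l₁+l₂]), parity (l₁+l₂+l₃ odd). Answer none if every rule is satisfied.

triangle

m₁+m₂+m₃ = -1 − 1 + 2 = 0  ✓
triangle: |1−3|=2 ≤ l₃=5 ≤ 1+3=4  ✗
parity: l₁+l₂+l₃ = 9 is odd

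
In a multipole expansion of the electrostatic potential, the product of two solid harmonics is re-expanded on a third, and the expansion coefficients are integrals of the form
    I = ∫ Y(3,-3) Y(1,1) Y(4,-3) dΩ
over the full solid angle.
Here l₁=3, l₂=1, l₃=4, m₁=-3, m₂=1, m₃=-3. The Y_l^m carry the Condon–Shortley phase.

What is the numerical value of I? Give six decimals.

0.000000

-3 + 1 − 3 = -5 ≠ 0: azimuthal integral kills it; I = 0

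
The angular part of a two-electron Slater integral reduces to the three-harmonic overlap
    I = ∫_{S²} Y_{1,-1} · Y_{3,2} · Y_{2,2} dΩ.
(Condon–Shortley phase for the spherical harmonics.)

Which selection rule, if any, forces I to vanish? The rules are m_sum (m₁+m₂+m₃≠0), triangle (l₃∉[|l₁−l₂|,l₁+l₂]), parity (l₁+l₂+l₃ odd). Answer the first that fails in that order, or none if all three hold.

m₁+m₂+m₃ = -1 + 2 + 2 = 3  ✗
triangle: |1−3|=2 ≤ l₃=2 ≤ 1+3=4
parity: l₁+l₂+l₃ = 6 is even

m_sum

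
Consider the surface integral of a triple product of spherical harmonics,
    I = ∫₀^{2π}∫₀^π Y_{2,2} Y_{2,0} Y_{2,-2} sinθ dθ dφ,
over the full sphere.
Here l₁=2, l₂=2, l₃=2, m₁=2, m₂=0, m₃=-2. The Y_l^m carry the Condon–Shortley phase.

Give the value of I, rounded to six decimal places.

Checks pass: Σm=0; 6 even; l₃=2∈[0,4].
(2·2+1)(2·2+1)(2·2+1) = 125
Δ: 2! 2! 2! / 7! → 1/630
sum: t=0:+1/8 t=1:−1/1 t=2:+1/8 = -3/4
3j²(2 2 2; 0 0 0) = Δ·Π!·Σ² = 2/35  (sign -1)
sum: t=0:+1/8 = 1/8
3j²(2 2 2; 2 0 -2) = Δ·Π!·Σ² = 2/35  (sign +1)
combine: 4πI² = 125·2/35·2/35 = 20/49
take √, sign -1: I = -0.18022375

-0.180224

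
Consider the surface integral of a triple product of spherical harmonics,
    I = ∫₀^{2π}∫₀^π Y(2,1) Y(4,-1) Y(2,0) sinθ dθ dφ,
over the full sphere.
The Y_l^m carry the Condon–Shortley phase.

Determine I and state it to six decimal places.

m-sum 0 ✓  L=8 even ✓  2≤2≤6 ✓
Π(2lᵢ+1) = 5×9×5 = 225
triangle coeff Δ(2,4,2) = 1/630
Σ_t [2,2]: t=2:+1/16 = 1/16
(3j)²=2/35 [(2 4 2; 0 0 0)], sign=+1
Σ_t [1,1]: t=1:−1/24 = -1/24
(3j)²=1/21 [(2 4 2; 1 -1 0)], sign=-1
⇒ 4πI² = 30/49
I = (-1)√(30/49/(4π)) = -0.22072812

-0.220728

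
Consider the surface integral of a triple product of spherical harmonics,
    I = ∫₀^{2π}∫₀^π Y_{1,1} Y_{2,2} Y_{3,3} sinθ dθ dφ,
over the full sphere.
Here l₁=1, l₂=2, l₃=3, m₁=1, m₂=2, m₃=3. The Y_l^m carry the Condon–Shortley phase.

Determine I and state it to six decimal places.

0.000000

Σmᵢ = 6 ≠ 0, so the φ-integral vanishes; I = 0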